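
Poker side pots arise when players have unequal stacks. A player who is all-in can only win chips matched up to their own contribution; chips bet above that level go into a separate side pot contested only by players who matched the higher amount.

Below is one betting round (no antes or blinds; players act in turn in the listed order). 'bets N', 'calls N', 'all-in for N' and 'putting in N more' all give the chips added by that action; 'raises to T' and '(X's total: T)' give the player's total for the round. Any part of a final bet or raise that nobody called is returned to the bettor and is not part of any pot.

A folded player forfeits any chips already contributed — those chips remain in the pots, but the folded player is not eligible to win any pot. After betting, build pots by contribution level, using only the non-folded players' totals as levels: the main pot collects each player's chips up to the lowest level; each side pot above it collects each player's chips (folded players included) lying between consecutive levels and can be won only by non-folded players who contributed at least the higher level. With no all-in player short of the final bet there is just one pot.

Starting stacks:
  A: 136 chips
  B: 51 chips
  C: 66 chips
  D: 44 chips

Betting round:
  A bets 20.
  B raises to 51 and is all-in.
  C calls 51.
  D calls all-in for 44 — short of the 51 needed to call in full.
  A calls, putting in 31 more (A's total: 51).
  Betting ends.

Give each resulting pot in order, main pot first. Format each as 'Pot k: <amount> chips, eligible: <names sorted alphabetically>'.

Pot 1: 176 chips, eligible: A, B, C, D
Pot 2: 21 chips, eligible: A, B, C

Derivation:
Contributions: A=51, B=51, C=51, D=44
Pot levels (distinct totals of non-folded players): 44, 51
Layer 1-44: 44 each from A, B, C, D = 44*4 = 176 chips; eligible A, B, C, D
Layer 45-51: 7 each from A, B, C = 7*3 = 21 chips; eligible A, B, C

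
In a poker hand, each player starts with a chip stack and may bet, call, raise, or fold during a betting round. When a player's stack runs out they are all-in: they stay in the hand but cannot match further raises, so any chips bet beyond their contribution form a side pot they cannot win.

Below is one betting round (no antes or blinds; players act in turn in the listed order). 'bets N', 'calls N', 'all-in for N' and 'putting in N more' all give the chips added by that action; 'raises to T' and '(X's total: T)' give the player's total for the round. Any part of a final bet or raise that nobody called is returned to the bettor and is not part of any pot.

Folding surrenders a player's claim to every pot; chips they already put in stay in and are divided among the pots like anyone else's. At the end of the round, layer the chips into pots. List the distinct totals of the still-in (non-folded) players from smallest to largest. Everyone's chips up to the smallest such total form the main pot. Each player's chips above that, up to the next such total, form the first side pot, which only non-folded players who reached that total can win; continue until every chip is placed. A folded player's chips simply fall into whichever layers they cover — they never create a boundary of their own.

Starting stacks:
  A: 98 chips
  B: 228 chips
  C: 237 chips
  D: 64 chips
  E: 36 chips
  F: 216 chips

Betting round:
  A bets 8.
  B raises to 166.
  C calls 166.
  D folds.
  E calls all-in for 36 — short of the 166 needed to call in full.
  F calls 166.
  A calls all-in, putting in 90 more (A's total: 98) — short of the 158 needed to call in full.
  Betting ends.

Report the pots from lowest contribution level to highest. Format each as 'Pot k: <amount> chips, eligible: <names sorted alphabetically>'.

Pot 1: 180 chips, eligible: A, B, C, E, F
Pot 2: 248 chips, eligible: A, B, C, F
Pot 3: 204 chips, eligible: B, C, F

Derivation:
Contributions: A=98, B=166, C=166, E=36, F=166
Folded: D
Pot levels (distinct totals of non-folded players): 36, 98, 166
Layer 1-36: 36 each from A, B, C, E, F = 36*5 = 180 chips; eligible A, B, C, E, F
Layer 37-98: 62 each from A, B, C, F = 62*4 = 248 chips; eligible A, B, C, F
Layer 99-166: 68 each from B, C, F = 68*3 = 204 chips; eligible B, C, F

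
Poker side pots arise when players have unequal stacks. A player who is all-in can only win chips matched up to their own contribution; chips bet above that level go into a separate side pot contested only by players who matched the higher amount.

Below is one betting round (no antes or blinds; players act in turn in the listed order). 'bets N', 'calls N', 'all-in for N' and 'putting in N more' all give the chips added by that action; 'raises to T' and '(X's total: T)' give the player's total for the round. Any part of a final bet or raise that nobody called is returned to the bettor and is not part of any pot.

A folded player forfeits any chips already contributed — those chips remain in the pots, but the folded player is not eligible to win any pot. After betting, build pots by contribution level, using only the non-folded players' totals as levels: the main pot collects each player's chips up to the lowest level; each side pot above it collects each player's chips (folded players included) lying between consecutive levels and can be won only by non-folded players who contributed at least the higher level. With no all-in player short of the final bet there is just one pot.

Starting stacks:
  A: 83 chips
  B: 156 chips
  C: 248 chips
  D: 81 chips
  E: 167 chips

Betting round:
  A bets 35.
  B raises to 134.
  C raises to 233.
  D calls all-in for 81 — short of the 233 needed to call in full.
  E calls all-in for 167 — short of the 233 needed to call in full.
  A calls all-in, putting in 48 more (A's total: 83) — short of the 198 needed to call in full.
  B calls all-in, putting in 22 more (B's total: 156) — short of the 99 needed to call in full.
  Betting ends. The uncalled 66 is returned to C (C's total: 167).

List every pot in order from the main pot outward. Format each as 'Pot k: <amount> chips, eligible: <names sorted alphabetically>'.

Pot 1: 405 chips, eligible: A, B, C, D, E
Pot 2: 8 chips, eligible: A, B, C, E
Pot 3: 219 chips, eligible: B, C, E
Pot 4: 22 chips, eligible: C, E

Derivation:
Contributions (after 66 returned to C): A=83, B=156, C=167, D=81, E=167
Pot levels (distinct totals of non-folded players): 81, 83, 156, 167
Layer 1-81: 81 each from A, B, C, D, E = 81*5 = 405 chips; eligible A, B, C, D, E
Layer 82-83: 2 each from A, B, C, E = 2*4 = 8 chips; eligible A, B, C, E
Layer 84-156: 73 each from B, C, E = 73*3 = 219 chips; eligible B, C, E
Layer 157-167: 11 each from C, E = 11*2 = 22 chips; eligible C, E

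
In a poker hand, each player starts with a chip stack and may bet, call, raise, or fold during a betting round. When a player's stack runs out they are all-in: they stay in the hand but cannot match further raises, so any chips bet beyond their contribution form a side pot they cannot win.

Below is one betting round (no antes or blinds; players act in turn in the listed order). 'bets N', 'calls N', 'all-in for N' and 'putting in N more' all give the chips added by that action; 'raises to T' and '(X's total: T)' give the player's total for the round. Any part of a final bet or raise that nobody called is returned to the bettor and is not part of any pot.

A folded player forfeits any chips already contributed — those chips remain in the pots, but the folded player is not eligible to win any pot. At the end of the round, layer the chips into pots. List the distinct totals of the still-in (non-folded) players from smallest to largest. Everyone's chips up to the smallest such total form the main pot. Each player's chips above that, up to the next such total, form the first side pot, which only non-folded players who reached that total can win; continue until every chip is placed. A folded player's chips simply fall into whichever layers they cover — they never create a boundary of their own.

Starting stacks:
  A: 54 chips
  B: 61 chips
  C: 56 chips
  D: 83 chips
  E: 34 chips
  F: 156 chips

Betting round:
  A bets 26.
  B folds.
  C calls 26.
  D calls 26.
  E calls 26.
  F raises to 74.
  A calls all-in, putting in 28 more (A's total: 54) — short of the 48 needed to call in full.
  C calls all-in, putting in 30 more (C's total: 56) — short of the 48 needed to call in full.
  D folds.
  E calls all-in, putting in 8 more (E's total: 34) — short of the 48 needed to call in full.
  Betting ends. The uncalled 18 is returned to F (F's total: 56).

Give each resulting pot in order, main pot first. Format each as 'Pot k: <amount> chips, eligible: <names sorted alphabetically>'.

Pot 1: 162 chips, eligible: A, C, E, F
Pot 2: 60 chips, eligible: A, C, F
Pot 3: 4 chips, eligible: C, F

Derivation:
Contributions (after 18 returned to F): A=54, C=56, D=26, E=34, F=56
Folded: B, D
Pot levels (distinct totals of non-folded players): 34, 54, 56
Layer 1-34: A 34 + C 34 + D 26 + E 34 + F 34 = 162 chips; eligible A, C, E, F
Layer 35-54: 20 each from A, C, F = 20*3 = 60 chips; eligible A, C, F
Layer 55-56: 2 each from C, F = 2*2 = 4 chips; eligible C, F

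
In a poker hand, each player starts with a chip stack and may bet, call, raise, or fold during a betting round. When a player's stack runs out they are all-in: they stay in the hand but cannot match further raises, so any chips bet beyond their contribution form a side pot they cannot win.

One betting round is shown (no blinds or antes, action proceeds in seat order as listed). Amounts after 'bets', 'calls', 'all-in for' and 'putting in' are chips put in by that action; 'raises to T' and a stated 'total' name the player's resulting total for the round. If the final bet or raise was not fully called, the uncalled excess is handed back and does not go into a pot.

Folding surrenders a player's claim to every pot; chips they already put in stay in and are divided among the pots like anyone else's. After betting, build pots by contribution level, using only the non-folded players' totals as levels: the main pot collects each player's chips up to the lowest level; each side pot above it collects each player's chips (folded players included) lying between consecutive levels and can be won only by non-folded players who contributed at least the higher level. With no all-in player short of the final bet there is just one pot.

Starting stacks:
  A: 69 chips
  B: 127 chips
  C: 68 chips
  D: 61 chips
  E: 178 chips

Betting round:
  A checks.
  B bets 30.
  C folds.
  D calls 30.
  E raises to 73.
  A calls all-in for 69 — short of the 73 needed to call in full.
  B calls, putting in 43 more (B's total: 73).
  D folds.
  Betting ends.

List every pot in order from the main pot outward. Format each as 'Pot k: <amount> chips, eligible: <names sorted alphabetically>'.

Contributions: A=69, B=73, D=30, E=73
Folded: C, D
Pot levels (distinct totals of non-folded players): 69, 73
Layer 1-69: A 69 + B 69 + D 30 + E 69 = 237 chips; eligible A, B, E
Layer 70-73: 4 each from B, E = 4*2 = 8 chips; eligible B, E

Pot 1: 237 chips, eligible: A, B, E
Pot 2: 8 chips, eligible: B, E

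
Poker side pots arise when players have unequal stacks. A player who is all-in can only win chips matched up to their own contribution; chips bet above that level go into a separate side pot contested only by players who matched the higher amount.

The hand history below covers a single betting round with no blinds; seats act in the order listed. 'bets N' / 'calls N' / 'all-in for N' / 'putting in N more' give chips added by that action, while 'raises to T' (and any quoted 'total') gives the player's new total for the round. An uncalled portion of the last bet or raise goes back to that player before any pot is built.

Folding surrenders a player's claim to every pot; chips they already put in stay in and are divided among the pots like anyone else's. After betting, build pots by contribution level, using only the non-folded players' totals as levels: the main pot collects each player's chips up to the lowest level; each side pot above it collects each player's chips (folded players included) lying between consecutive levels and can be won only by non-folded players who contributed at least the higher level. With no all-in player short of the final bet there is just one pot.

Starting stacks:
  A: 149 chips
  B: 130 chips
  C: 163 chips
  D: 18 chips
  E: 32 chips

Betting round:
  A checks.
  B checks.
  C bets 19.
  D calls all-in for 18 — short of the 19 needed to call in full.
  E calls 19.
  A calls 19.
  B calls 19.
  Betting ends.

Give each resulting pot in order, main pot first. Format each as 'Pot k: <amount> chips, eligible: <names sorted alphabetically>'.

Pot 1: 90 chips, eligible: A, B, C, D, E
Pot 2: 4 chips, eligible: A, B, C, E

Derivation:
Contributions: A=19, B=19, C=19, D=18, E=19
Pot levels (distinct totals of non-folded players): 18, 19
Layer 1-18: 18 each from A, B, C, D, E = 18*5 = 90 chips; eligible A, B, C, D, E
Layer 19-19: 1 each from A, B, C, E = 1*4 = 4 chips; eligible A, B, C, E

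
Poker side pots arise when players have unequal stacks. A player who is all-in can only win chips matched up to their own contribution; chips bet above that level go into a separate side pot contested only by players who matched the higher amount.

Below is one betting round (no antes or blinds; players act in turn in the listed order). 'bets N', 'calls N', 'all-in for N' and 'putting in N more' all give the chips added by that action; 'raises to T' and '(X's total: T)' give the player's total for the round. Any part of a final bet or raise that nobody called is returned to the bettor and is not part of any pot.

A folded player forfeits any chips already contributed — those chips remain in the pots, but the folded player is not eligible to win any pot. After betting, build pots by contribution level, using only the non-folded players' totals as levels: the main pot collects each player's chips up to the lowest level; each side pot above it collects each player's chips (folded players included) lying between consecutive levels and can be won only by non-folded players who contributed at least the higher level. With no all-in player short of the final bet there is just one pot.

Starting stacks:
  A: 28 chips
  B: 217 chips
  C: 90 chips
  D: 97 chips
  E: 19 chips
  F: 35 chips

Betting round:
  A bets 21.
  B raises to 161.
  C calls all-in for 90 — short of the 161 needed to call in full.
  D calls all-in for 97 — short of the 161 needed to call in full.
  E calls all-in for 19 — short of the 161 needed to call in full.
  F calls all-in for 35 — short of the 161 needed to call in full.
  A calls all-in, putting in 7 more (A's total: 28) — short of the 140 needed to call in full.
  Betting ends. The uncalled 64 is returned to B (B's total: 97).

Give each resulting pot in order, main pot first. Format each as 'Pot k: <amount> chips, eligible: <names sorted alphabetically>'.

Pot 1: 114 chips, eligible: A, B, C, D, E, F
Pot 2: 45 chips, eligible: A, B, C, D, F
Pot 3: 28 chips, eligible: B, C, D, F
Pot 4: 165 chips, eligible: B, C, D
Pot 5: 14 chips, eligible: B, D

Derivation:
Contributions (after 64 returned to B): A=28, B=97, C=90, D=97, E=19, F=35
Pot levels (distinct totals of non-folded players): 19, 28, 35, 90, 97
Layer 1-19: 19 each from A, B, C, D, E, F = 19*6 = 114 chips; eligible A, B, C, D, E, F
Layer 20-28: 9 each from A, B, C, D, F = 9*5 = 45 chips; eligible A, B, C, D, F
Layer 29-35: 7 each from B, C, D, F = 7*4 = 28 chips; eligible B, C, D, F
Layer 36-90: 55 each from B, C, D = 55*3 = 165 chips; eligible B, C, D
Layer 91-97: 7 each from B, D = 7*2 = 14 chips; eligible B, D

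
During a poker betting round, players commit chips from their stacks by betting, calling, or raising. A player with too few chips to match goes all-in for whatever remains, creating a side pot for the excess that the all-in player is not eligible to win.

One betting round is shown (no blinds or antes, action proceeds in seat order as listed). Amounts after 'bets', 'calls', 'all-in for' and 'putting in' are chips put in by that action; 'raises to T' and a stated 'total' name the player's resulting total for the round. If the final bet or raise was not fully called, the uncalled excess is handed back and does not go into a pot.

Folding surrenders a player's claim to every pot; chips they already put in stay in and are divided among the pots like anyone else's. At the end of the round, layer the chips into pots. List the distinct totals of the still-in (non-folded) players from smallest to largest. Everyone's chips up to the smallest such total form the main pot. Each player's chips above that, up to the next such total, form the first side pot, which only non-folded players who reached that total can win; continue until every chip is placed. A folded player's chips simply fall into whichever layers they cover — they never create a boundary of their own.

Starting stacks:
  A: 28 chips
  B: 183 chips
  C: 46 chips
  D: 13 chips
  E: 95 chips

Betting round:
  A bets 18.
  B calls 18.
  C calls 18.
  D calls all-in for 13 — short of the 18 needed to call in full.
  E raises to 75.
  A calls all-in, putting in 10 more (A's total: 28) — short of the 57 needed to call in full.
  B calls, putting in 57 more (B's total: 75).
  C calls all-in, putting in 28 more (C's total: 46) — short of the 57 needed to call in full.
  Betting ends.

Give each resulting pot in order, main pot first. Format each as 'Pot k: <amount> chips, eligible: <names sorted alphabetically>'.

Contributions: A=28, B=75, C=46, D=13, E=75
Pot levels (distinct totals of non-folded players): 13, 28, 46, 75
Layer 1-13: 13 each from A, B, C, D, E = 13*5 = 65 chips; eligible A, B, C, D, E
Layer 14-28: 15 each from A, B, C, E = 15*4 = 60 chips; eligible A, B, C, E
Layer 29-46: 18 each from B, C, E = 18*3 = 54 chips; eligible B, C, E
Layer 47-75: 29 each from B, E = 29*2 = 58 chips; eligible B, E

Pot 1: 65 chips, eligible: A, B, C, D, E
Pot 2: 60 chips, eligible: A, B, C, E
Pot 3: 54 chips, eligible: B, C, E
Pot 4: 58 chips, eligible: B, E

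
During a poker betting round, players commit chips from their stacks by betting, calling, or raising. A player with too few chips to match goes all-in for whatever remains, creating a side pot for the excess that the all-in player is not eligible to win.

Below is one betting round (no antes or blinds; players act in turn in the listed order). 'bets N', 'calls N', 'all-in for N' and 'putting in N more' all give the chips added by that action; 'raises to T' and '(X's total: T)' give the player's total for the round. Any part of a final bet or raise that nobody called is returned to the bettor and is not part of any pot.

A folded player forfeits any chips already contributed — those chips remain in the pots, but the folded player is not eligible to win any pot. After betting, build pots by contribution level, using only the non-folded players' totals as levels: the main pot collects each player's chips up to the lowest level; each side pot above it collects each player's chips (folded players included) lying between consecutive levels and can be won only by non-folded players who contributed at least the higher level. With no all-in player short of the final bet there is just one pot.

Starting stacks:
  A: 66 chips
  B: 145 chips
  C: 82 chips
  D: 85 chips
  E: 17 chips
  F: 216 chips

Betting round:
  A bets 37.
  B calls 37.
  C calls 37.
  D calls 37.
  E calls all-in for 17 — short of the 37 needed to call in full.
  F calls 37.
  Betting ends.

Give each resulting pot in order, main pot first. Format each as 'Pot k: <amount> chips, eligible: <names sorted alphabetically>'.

Pot 1: 102 chips, eligible: A, B, C, D, E, F
Pot 2: 100 chips, eligible: A, B, C, D, F

Derivation:
Contributions: A=37, B=37, C=37, D=37, E=17, F=37
Pot levels (distinct totals of non-folded players): 17, 37
Layer 1-17: 17 each from A, B, C, D, E, F = 17*6 = 102 chips; eligible A, B, C, D, E, F
Layer 18-37: 20 each from A, B, C, D, F = 20*5 = 100 chips; eligible A, B, C, D, F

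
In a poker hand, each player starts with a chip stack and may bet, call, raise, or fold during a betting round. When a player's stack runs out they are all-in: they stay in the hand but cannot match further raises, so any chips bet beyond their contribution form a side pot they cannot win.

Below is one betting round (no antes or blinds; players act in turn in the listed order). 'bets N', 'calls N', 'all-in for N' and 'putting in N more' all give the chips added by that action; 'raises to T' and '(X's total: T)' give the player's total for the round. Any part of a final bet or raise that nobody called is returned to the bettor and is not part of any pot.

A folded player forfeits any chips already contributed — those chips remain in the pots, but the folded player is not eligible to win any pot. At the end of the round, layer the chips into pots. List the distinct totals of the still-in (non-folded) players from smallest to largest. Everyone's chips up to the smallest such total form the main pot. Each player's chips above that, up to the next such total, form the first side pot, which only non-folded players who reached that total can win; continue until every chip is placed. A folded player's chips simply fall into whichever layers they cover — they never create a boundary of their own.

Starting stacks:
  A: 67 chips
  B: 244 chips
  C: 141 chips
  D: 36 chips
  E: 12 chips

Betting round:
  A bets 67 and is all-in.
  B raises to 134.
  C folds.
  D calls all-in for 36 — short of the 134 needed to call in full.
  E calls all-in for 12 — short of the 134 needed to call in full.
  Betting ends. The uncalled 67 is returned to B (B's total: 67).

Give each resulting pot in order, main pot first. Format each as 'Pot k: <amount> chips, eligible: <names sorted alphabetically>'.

Contributions (after 67 returned to B): A=67, B=67, D=36, E=12
Folded: C
Pot levels (distinct totals of non-folded players): 12, 36, 67
Layer 1-12: 12 each from A, B, D, E = 12*4 = 48 chips; eligible A, B, D, E
Layer 13-36: 24 each from A, B, D = 24*3 = 72 chips; eligible A, B, D
Layer 37-67: 31 each from A, B = 31*2 = 62 chips; eligible A, B

Pot 1: 48 chips, eligible: A, B, D, E
Pot 2: 72 chips, eligible: A, B, D
Pot 3: 62 chips, eligible: A, B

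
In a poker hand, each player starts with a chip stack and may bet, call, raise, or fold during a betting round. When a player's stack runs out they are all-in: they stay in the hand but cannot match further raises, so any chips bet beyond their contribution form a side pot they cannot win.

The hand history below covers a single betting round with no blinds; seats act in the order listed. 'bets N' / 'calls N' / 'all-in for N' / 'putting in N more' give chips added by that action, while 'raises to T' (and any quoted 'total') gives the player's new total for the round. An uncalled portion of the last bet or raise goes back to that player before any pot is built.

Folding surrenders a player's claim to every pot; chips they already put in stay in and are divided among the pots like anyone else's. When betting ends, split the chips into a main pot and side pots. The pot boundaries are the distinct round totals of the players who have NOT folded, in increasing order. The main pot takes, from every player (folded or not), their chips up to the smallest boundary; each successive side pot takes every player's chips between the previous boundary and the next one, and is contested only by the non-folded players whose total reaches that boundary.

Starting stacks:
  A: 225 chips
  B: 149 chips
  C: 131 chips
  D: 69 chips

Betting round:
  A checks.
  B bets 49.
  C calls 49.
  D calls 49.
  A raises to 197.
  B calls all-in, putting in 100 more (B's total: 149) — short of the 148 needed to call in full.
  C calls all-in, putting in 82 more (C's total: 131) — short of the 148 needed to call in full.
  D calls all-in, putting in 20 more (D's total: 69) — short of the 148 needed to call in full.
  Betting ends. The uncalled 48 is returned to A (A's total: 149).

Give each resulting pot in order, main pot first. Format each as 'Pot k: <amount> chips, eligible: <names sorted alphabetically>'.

Contributions (after 48 returned to A): A=149, B=149, C=131, D=69
Pot levels (distinct totals of non-folded players): 69, 131, 149
Layer 1-69: 69 each from A, B, C, D = 69*4 = 276 chips; eligible A, B, C, D
Layer 70-131: 62 each from A, B, C = 62*3 = 186 chips; eligible A, B, C
Layer 132-149: 18 each from A, B = 18*2 = 36 chips; eligible A, B

Pot 1: 276 chips, eligible: A, B, C, D
Pot 2: 186 chips, eligible: A, B, C
Pot 3: 36 chips, eligible: A, B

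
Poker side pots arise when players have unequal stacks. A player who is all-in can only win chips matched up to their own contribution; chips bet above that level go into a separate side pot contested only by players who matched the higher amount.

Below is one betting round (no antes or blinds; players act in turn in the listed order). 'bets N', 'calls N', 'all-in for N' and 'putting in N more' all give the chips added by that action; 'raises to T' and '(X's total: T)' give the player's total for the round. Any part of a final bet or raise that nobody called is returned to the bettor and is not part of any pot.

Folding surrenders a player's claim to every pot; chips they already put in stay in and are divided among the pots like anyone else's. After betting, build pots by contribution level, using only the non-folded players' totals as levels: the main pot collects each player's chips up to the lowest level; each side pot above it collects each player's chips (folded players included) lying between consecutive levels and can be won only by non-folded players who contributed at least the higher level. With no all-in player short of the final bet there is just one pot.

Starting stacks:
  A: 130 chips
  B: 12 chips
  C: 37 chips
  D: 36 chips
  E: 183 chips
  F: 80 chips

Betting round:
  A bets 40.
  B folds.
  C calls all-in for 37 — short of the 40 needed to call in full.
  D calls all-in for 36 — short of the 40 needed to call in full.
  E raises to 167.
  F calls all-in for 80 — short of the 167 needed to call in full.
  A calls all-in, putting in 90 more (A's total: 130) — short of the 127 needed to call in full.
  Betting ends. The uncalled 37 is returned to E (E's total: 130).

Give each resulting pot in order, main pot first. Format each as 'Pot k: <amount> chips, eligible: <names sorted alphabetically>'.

Contributions (after 37 returned to E): A=130, C=37, D=36, E=130, F=80
Folded: B
Pot levels (distinct totals of non-folded players): 36, 37, 80, 130
Layer 1-36: 36 each from A, C, D, E, F = 36*5 = 180 chips; eligible A, C, D, E, F
Layer 37-37: 1 each from A, C, E, F = 1*4 = 4 chips; eligible A, C, E, F
Layer 38-80: 43 each from A, E, F = 43*3 = 129 chips; eligible A, E, F
Layer 81-130: 50 each from A, E = 50*2 = 100 chips; eligible A, E

Pot 1: 180 chips, eligible: A, C, D, E, F
Pot 2: 4 chips, eligible: A, C, E, F
Pot 3: 129 chips, eligible: A, E, F
Pot 4: 100 chips, eligible: A, E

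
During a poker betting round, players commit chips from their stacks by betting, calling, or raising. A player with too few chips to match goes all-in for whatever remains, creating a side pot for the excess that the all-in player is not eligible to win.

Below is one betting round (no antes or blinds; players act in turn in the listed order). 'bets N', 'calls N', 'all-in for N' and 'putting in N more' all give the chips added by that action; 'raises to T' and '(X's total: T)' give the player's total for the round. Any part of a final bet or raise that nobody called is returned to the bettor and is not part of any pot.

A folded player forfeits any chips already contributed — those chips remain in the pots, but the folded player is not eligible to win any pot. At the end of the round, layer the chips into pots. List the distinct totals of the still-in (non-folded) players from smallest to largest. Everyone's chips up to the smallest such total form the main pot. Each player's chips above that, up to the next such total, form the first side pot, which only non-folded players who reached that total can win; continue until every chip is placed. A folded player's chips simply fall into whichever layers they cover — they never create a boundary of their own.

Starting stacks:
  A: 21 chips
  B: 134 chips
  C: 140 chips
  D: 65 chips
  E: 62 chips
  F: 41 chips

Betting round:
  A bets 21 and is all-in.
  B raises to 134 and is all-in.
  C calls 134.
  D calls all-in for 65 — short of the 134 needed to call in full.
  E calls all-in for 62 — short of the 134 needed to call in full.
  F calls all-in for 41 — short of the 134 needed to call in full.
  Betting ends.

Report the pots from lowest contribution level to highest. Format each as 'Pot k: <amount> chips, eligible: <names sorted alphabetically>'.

Pot 1: 126 chips, eligible: A, B, C, D, E, F
Pot 2: 100 chips, eligible: B, C, D, E, F
Pot 3: 84 chips, eligible: B, C, D, E
Pot 4: 9 chips, eligible: B, C, D
Pot 5: 138 chips, eligible: B, C

Derivation:
Contributions: A=21, B=134, C=134, D=65, E=62, F=41
Pot levels (distinct totals of non-folded players): 21, 41, 62, 65, 134
Layer 1-21: 21 each from A, B, C, D, E, F = 21*6 = 126 chips; eligible A, B, C, D, E, F
Layer 22-41: 20 each from B, C, D, E, F = 20*5 = 100 chips; eligible B, C, D, E, F
Layer 42-62: 21 each from B, C, D, E = 21*4 = 84 chips; eligible B, C, D, E
Layer 63-65: 3 each from B, C, D = 3*3 = 9 chips; eligible B, C, D
Layer 66-134: 69 each from B, C = 69*2 = 138 chips; eligible B, C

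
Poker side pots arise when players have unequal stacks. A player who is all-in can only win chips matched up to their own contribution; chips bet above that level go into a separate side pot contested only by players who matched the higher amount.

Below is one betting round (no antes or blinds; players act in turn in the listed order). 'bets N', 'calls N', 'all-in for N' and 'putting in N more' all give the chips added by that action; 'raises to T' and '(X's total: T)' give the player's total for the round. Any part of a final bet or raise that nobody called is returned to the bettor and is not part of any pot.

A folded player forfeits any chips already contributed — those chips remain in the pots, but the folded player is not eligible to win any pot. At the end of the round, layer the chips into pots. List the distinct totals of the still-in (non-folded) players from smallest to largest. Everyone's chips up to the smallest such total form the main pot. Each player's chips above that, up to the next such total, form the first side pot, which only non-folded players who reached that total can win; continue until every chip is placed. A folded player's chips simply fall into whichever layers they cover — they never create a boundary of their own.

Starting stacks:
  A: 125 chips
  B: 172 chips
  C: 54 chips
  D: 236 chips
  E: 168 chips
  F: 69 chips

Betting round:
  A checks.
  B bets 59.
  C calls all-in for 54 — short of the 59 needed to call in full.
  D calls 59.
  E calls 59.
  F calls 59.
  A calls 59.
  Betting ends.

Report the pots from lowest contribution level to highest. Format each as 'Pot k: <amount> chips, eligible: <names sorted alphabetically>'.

Pot 1: 324 chips, eligible: A, B, C, D, E, F
Pot 2: 25 chips, eligible: A, B, D, E, F

Derivation:
Contributions: A=59, B=59, C=54, D=59, E=59, F=59
Pot levels (distinct totals of non-folded players): 54, 59
Layer 1-54: 54 each from A, B, C, D, E, F = 54*6 = 324 chips; eligible A, B, C, D, E, F
Layer 55-59: 5 each from A, B, D, E, F = 5*5 = 25 chips; eligible A, B, D, E, F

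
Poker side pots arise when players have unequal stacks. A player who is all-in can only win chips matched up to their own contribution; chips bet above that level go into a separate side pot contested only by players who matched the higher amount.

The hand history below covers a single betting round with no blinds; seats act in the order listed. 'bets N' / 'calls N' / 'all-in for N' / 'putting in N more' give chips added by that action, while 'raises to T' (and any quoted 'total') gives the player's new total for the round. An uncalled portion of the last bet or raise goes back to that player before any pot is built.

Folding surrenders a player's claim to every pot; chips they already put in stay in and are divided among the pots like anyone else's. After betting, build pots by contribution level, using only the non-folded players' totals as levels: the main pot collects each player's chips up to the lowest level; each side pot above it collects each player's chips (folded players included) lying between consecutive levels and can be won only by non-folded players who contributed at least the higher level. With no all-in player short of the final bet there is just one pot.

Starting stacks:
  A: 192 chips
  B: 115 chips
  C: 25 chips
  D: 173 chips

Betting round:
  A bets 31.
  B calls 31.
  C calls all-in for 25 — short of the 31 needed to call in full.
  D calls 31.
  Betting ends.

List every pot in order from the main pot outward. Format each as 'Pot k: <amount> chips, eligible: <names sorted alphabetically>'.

Contributions: A=31, B=31, C=25, D=31
Pot levels (distinct totals of non-folded players): 25, 31
Layer 1-25: 25 each from A, B, C, D = 25*4 = 100 chips; eligible A, B, C, D
Layer 26-31: 6 each from A, B, D = 6*3 = 18 chips; eligible A, B, D

Pot 1: 100 chips, eligible: A, B, C, D
Pot 2: 18 chips, eligible: A, B, D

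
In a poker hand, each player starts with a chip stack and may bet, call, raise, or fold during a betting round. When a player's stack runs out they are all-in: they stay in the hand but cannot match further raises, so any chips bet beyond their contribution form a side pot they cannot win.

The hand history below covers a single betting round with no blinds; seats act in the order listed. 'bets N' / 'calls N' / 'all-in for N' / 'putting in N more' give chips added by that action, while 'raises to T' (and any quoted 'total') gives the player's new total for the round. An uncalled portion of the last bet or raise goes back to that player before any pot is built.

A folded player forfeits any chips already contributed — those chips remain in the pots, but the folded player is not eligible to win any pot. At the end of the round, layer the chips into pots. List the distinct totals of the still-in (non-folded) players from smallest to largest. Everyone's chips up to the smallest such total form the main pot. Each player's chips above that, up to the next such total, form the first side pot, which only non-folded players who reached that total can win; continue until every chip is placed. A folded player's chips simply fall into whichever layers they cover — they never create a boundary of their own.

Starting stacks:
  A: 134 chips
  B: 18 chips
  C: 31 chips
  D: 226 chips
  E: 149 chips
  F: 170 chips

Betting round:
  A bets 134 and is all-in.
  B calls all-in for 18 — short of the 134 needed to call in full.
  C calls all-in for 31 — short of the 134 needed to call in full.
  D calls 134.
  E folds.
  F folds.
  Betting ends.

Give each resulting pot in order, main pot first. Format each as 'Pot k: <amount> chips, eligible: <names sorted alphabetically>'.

Contributions: A=134, B=18, C=31, D=134
Folded: E, F
Pot levels (distinct totals of non-folded players): 18, 31, 134
Layer 1-18: 18 each from A, B, C, D = 18*4 = 72 chips; eligible A, B, C, D
Layer 19-31: 13 each from A, C, D = 13*3 = 39 chips; eligible A, C, D
Layer 32-134: 103 each from A, D = 103*2 = 206 chips; eligible A, D

Pot 1: 72 chips, eligible: A, B, C, D
Pot 2: 39 chips, eligible: A, C, D
Pot 3: 206 chips, eligible: A, D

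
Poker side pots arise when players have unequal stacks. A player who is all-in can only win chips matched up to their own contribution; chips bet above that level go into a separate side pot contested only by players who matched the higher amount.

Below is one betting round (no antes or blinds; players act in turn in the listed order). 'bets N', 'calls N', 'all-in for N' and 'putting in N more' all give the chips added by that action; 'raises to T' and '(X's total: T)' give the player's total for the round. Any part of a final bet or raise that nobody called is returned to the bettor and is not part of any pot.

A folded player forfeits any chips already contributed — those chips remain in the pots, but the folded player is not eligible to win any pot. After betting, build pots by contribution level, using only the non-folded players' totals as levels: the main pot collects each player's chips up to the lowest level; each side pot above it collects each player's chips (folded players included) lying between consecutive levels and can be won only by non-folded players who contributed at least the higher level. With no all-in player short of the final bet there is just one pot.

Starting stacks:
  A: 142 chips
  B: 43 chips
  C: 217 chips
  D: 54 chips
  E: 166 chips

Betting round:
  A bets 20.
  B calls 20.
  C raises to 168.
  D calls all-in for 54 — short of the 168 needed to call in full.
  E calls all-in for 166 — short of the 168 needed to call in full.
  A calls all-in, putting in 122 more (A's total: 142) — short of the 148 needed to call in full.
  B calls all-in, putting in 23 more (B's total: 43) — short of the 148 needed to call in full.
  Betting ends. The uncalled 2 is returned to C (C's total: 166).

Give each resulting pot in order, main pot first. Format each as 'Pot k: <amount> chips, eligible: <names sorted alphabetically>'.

Contributions (after 2 returned to C): A=142, B=43, C=166, D=54, E=166
Pot levels (distinct totals of non-folded players): 43, 54, 142, 166
Layer 1-43: 43 each from A, B, C, D, E = 43*5 = 215 chips; eligible A, B, C, D, E
Layer 44-54: 11 each from A, C, D, E = 11*4 = 44 chips; eligible A, C, D, E
Layer 55-142: 88 each from A, C, E = 88*3 = 264 chips; eligible A, C, E
Layer 143-166: 24 each from C, E = 24*2 = 48 chips; eligible C, E

Pot 1: 215 chips, eligible: A, B, C, D, E
Pot 2: 44 chips, eligible: A, C, D, E
Pot 3: 264 chips, eligible: A, C, E
Pot 4: 48 chips, eligible: C, E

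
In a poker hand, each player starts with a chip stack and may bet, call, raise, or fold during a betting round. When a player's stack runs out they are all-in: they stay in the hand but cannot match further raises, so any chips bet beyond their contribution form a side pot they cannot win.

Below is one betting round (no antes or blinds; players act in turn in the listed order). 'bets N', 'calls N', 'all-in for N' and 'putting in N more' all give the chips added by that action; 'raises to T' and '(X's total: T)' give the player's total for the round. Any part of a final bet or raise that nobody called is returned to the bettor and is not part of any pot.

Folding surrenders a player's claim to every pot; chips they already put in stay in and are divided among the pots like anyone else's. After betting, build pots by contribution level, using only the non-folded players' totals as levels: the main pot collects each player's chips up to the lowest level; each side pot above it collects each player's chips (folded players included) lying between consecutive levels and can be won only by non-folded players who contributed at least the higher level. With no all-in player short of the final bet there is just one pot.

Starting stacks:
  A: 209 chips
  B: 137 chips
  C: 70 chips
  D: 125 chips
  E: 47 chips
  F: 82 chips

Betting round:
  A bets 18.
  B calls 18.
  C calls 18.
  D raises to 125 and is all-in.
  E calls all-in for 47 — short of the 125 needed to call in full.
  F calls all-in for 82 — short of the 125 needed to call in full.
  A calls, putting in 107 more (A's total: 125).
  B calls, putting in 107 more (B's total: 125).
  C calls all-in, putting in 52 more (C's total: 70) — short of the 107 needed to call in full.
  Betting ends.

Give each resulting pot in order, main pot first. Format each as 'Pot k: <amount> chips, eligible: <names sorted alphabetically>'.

Contributions: A=125, B=125, C=70, D=125, E=47, F=82
Pot levels (distinct totals of non-folded players): 47, 70, 82, 125
Layer 1-47: 47 each from A, B, C, D, E, F = 47*6 = 282 chips; eligible A, B, C, D, E, F
Layer 48-70: 23 each from A, B, C, D, F = 23*5 = 115 chips; eligible A, B, C, D, F
Layer 71-82: 12 each from A, B, D, F = 12*4 = 48 chips; eligible A, B, D, F
Layer 83-125: 43 each from A, B, D = 43*3 = 129 chips; eligible A, B, D

Pot 1: 282 chips, eligible: A, B, C, D, E, F
Pot 2: 115 chips, eligible: A, B, C, D, F
Pot 3: 48 chips, eligible: A, B, D, F
Pot 4: 129 chips, eligible: A, B, D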